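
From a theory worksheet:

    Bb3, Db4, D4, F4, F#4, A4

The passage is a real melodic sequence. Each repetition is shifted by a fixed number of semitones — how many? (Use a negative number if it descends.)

The 2-note cells begin on Bb3, D4, F#4 — each up a 3rd from the last.
Counting half-steps from Bb3 to D4: 4.

4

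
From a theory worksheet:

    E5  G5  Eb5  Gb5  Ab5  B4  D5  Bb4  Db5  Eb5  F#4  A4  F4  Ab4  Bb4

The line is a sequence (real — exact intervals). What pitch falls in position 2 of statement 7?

C#3

The unit is 5 notes. Position-2 pitches of the 3 shown cells: G5, D5, A4.
Carrying that down a 4th forward: E4 → B3 → F#3 → C#3.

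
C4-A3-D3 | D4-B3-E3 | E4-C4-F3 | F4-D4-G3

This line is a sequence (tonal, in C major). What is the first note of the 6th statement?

With a 3-note motive the entries are C4, D4, E4, F4, each up a 2nd from the previous.
Extending the heads up a 2nd: G4 → A4.

A4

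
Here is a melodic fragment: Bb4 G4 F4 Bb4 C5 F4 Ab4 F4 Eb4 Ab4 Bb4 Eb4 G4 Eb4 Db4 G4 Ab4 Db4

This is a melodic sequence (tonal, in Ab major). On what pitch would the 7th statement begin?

C4

The 6-note cells begin on Bb4, Ab4, G4 — each down a 2nd from the last.
Extending the heads down a 2nd: F4 → Eb4 → Db4 → C4.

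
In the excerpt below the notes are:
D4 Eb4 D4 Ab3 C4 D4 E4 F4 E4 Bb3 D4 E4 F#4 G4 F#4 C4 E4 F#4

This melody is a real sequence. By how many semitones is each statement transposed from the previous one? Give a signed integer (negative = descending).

2

With a 6-note motive the entries are D4, E4, F#4, each up a 2nd from the previous.
D4 to E4 spans +2 semitones.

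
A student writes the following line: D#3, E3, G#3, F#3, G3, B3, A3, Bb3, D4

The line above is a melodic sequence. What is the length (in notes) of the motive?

9 notes total. Splitting into 3 groups of 3:
D#3 E3 G#3 | F#3 G3 B3 | A3 Bb3 D4
That's a consistent up a 3rd shift per cell, and no other grouping gives one.

3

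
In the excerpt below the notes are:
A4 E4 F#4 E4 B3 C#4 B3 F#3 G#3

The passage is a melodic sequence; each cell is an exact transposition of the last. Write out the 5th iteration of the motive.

C#3 G#2 A#2

Unit = 3 notes; the statements start on A4, E4, B3, moving down a 4th each time.
Extending down a 4th: F#3 → C#3.
So cell 5 is C#3 G#2 A#2.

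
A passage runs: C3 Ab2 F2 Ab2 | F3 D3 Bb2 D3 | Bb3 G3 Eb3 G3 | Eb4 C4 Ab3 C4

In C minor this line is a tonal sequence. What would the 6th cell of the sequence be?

D5 Bb4 G4 Bb4

Unit = 4 notes; the statements start on C3, F3, Bb3, Eb4, moving up a 4th each time.
Carrying on: Ab4 → D5.
So cell 6 is D5 Bb4 G4 Bb4.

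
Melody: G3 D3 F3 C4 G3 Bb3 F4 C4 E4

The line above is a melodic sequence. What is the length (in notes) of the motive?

3

Try groups of 3 (3 cells in 9 notes):
G3 D3 F3 | C4 G3 Bb3 | F4 C4 E4
Every group is a transposition up a 4th of the one before; no shorter unit works.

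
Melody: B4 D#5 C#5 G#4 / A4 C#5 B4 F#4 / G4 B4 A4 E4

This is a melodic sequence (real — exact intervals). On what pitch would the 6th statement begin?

Unit = 4 notes; the statements start on B4, A4, G4, moving down a 2nd each time.
Extending the heads down a 2nd: F4 → Eb4 → Db4.

Db4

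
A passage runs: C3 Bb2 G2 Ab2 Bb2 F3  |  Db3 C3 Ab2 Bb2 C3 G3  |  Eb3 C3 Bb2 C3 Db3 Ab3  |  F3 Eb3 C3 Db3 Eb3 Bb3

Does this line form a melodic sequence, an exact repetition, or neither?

neither

Note 2 of cell 3 is C3; if this were a sequence it would be Db3. No unit length gives a consistent transposition pattern.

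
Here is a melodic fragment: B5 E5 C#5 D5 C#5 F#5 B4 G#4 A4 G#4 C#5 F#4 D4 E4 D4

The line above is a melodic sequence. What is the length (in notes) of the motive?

5

There are 15 notes; a 5-note unit gives 3 cells:
B5 E5 C#5 D5 C#5 | F#5 B4 G#4 A4 G#4 | C#5 F#4 D4 E4 D4
Each cell is the previous one down a 4th — so the unit is 5 notes.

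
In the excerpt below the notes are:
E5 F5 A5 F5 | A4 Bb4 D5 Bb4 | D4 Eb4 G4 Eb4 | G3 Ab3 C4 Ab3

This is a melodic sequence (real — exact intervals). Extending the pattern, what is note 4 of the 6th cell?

Gb2

The unit is 4 notes. Position-4 pitches of the 4 shown cells: F5, Bb4, Eb4, Ab3.
Extending down a 5th: Db3 → Gb2.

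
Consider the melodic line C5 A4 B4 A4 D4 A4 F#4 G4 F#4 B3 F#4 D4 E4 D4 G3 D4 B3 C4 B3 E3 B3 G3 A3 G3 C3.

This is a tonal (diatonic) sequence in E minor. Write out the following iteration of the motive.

G3 E3 F#3 E3 A2

The 5-note cells begin on C5, A4, F#4, D4, B3 — each down a 3rd from the last.
So cell 6 is G3 E3 F#3 E3 A2.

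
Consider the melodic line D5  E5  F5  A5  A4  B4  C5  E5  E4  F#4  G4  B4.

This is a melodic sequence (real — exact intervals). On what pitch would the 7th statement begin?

G#2

With a 4-note motive the entries are D5, A4, E4, each down a 4th from the previous.
Extending the heads down a 4th: B3 → F#3 → C#3 → G#2.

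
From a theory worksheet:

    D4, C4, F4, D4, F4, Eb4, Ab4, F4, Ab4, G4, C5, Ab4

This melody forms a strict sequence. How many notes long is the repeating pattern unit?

4

Try groups of 4 (3 cells in 12 notes):
D4 C4 F4 D4 | F4 Eb4 Ab4 F4 | Ab4 G4 C5 Ab4
That's a consistent up a 3rd shift per cell, and no other grouping gives one.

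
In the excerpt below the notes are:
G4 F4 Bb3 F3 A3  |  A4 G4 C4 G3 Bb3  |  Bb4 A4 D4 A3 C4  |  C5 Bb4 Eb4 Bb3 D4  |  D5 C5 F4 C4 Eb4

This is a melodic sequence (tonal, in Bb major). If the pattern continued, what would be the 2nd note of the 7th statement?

Eb5

With 5-note cells, note 2 of each statement runs F4, G4, A4, Bb4, C5.
Each moves up a 2nd. Continuing: D5 → Eb5.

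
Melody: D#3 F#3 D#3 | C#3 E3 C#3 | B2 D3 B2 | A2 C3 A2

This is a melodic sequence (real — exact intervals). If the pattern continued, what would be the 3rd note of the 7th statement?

The unit is 3 notes. Position-3 pitches of the 4 shown cells: D#3, C#3, B2, A2.
Carrying that down a 2nd forward: G2 → F2 → Eb2.

Eb2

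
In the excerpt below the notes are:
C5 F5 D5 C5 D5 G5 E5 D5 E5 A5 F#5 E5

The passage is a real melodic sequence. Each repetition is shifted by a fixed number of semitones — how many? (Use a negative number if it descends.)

With a 4-note motive the entries are C5, D5, E5, each up a 2nd from the previous.
C5→D5 is 74 − 72 = 2 semitones.

2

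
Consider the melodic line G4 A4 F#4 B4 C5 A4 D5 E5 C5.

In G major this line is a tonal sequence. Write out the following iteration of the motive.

With a 3-note motive the entries are G4, B4, D5, each up a 3rd from the previous.
From F#5 the diatonic shape gives F#5 G5 E5.

F#5 G5 E5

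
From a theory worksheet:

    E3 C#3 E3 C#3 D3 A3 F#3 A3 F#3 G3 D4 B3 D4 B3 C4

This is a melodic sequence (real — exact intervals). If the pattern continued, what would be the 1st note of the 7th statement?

The unit is 5 notes. Position-1 pitches of the 3 shown cells: E3, A3, D4.
Each moves up a 4th. Continuing: G4 → C5 → F5 → Bb5.

Bb5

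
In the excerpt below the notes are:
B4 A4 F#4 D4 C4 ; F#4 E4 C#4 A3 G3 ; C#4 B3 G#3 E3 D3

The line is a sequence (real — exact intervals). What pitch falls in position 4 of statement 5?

With 5-note cells, note 4 of each statement runs D4, A3, E3.
Carrying that down a 4th forward: B2 → F#2.

F#2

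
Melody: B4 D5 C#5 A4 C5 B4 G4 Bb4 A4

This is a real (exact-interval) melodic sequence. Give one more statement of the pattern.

F4 Ab4 G4

Taking 3-note groups, the heads are B4, A4, G4: the pattern moves down a 2nd.
Statement 4 starts on F4 and keeps the same exact contour: F4 Ab4 G4.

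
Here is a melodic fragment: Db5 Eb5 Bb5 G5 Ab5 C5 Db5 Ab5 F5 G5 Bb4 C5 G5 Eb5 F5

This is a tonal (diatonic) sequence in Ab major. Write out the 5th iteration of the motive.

G4 Ab4 Eb5 C5 Db5

Taking 5-note groups, the heads are Db5, C5, Bb4: the pattern moves down a 2nd.
Extending down a 2nd: Ab4 → G4.
From G4 the diatonic shape gives G4 Ab4 Eb5 C5 Db5.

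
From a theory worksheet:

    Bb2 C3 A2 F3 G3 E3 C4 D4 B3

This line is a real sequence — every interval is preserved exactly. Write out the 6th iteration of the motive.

Unit = 3 notes; the statements start on Bb2, F3, C4, moving up a 5th each time.
Carrying on: G4 → D5 → A5.
From A5 the exact shape gives A5 B5 G#5.

A5 B5 G#5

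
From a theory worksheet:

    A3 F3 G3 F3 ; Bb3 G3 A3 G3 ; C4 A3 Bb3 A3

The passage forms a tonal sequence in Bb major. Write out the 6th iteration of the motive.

Unit = 4 notes; the statements start on A3, Bb3, C4, moving up a 2nd each time.
Continuing the starts: D4 → Eb4 → F4.
From F4 the diatonic shape gives F4 D4 Eb4 D4.

F4 D4 Eb4 D4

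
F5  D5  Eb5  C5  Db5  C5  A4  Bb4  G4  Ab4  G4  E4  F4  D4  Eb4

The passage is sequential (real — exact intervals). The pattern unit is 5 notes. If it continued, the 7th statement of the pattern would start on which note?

With a 5-note motive the entries are F5, C5, G4, each down a 4th from the previous.
Extending the heads down a 4th: D4 → A3 → E3 → B2.

B2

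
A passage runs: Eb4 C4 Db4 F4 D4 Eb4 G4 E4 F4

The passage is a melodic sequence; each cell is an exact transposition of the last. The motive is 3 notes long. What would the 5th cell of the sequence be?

B4 G#4 A4

With a 3-note motive the entries are Eb4, F4, G4, each up a 2nd from the previous.
Carrying on: A4 → B4.
Statement 5 starts on B4 and keeps the same exact contour: B4 G#4 A4.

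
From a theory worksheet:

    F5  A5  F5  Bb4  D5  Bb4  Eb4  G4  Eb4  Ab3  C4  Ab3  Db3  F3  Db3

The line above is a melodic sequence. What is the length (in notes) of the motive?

3

Try groups of 3 (5 cells in 15 notes):
F5 A5 F5 | Bb4 D5 Bb4 | Eb4 G4 Eb4 | Ab3 C4 Ab3 | Db3 F3 Db3
Every group is a transposition down a 5th of the one before; no shorter unit works.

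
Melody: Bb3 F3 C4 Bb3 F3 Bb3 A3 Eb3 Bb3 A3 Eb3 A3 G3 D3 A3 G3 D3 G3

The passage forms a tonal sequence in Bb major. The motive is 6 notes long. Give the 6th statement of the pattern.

Taking 6-note groups, the heads are Bb3, A3, G3: the pattern moves down a 2nd.
Continuing the starts: F3 → Eb3 → D3.
So cell 6 is D3 A2 Eb3 D3 A2 D3.

D3 A2 Eb3 D3 A2 D3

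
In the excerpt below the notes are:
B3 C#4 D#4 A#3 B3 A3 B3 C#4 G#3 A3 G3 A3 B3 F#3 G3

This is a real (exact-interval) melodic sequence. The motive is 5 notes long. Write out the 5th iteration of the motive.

Eb3 F3 G3 D3 Eb3

Taking 5-note groups, the heads are B3, A3, G3: the pattern moves down a 2nd.
Continuing the starts: F3 → Eb3.
From Eb3 the exact shape gives Eb3 F3 G3 D3 Eb3.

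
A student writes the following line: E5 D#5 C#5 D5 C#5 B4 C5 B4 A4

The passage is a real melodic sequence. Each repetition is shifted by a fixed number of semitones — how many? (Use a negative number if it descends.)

Unit = 3 notes; the statements start on E5, D5, C5, moving down a 2nd each time.
E5→D5 is 74 − 76 = -2 semitones.

-2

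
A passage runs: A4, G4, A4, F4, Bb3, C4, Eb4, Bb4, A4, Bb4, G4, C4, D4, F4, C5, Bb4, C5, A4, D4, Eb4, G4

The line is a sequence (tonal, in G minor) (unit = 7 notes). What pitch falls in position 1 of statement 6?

F5

With 7-note cells, note 1 of each statement runs A4, Bb4, C5.
Extending up a 2nd: D5 → Eb5 → F5.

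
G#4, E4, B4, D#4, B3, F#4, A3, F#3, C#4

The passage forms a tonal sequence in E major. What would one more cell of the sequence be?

E3 C#3 G#3

The 3-note cells begin on G#4, D#4, A3 — each down a 4th from the last.
Statement 4 starts on E3 and keeps the same diatonic contour: E3 C#3 G#3.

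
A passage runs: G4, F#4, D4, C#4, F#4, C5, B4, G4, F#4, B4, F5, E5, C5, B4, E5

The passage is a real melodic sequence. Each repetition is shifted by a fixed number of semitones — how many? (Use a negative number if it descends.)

Unit = 5 notes; the statements start on G4, C5, F5, moving up a 4th each time.
G4 to C5 spans +5 semitones.

5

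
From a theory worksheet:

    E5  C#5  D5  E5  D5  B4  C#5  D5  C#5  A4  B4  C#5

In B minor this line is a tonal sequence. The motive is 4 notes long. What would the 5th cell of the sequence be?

Taking 4-note groups, the heads are E5, D5, C#5: the pattern moves down a 2nd.
Continuing the starts: B4 → A4.
Statement 5 starts on A4 and keeps the same diatonic contour: A4 F#4 G4 A4.

A4 F#4 G4 A4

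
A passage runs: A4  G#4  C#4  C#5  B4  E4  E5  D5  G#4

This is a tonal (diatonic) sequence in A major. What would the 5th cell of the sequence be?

Taking 3-note groups, the heads are A4, C#5, E5: the pattern moves up a 3rd.
Extending up a 3rd: G#5 → B5.
From B5 the diatonic shape gives B5 A5 D5.

B5 A5 D5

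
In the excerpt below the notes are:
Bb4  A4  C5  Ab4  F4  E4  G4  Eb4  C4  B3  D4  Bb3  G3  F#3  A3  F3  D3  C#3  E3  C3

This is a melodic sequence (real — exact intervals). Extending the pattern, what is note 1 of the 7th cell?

E2

With 4-note cells, note 1 of each statement runs Bb4, F4, C4, G3, D3.
Each moves down a 4th. Continuing: A2 → E2.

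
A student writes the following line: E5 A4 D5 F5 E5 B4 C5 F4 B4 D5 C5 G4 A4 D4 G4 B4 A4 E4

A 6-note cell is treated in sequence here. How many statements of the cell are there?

18 notes in groups of 6 gives 18/6 = 3 statements.
Starts: E5, C5, A4 — each down a 3rd.

3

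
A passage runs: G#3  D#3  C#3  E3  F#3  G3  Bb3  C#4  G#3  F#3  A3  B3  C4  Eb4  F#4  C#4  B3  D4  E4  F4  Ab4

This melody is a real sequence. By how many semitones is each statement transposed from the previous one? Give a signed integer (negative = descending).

Unit = 7 notes; the statements start on G#3, C#4, F#4, moving up a 4th each time.
G#3→C#4 is 61 − 56 = 5 semitones.

5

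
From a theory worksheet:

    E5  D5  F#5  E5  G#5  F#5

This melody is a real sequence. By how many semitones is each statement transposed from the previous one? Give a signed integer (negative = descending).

Taking 2-note groups, the heads are E5, F#5, G#5: the pattern moves up a 2nd.
E5→F#5 is 78 − 76 = 2 semitones.

2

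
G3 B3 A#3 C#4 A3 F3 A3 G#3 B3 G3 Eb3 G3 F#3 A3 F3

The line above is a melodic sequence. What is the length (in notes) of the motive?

Try groups of 5 (3 cells in 15 notes):
G3 B3 A#3 C#4 A3 | F3 A3 G#3 B3 G3 | Eb3 G3 F#3 A3 F3
That's a consistent down a 2nd shift per cell, and no other grouping gives one.

5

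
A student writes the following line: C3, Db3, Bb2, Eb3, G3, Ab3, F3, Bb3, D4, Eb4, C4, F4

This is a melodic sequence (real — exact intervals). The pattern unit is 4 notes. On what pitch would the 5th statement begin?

E5

The 4-note cells begin on C3, G3, D4 — each up a 5th from the last.
Continuing: A4 → E5. Statement 5 starts on E5.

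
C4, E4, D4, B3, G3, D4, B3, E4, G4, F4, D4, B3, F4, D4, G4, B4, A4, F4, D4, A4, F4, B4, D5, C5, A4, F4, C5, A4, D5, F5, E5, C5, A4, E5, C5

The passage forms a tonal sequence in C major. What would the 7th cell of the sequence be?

A5 C6 B5 G5 E5 B5 G5

Taking 7-note groups, the heads are C4, E4, G4, B4, D5: the pattern moves up a 3rd.
Continuing the starts: F5 → A5.
So cell 7 is A5 C6 B5 G5 E5 B5 G5.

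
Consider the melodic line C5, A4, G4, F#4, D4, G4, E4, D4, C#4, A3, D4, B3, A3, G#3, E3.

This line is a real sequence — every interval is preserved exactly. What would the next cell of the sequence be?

A3 F#3 E3 D#3 B2

With a 5-note motive the entries are C5, G4, D4, each down a 4th from the previous.
So cell 4 is A3 F#3 E3 D#3 B2.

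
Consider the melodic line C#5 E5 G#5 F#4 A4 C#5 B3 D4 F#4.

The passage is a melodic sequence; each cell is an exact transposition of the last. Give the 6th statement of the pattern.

D2 F2 A2

The 3-note cells begin on C#5, F#4, B3 — each down a 5th from the last.
Carrying on: E3 → A2 → D2.
From D2 the exact shape gives D2 F2 A2.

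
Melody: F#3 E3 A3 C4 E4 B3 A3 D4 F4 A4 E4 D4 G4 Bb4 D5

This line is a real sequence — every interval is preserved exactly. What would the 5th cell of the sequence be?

With a 5-note motive the entries are F#3, B3, E4, each up a 4th from the previous.
Carrying on: A4 → D5.
Statement 5 starts on D5 and keeps the same exact contour: D5 C5 F5 Ab5 C6.

D5 C5 F5 Ab5 C6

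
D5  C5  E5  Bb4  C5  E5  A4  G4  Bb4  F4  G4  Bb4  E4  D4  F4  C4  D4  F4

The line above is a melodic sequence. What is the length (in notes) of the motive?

18 notes total. Splitting into 3 groups of 6:
D5 C5 E5 Bb4 C5 E5 | A4 G4 Bb4 F4 G4 Bb4 | E4 D4 F4 C4 D4 F4
Each cell is the previous one down a 4th — so the unit is 6 notes.

6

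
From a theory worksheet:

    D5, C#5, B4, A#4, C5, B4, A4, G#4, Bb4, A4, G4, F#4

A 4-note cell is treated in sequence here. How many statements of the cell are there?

12 notes in groups of 4 gives 12/4 = 3 statements.
Starts: D5, C5, Bb4 — each down a 2nd.

3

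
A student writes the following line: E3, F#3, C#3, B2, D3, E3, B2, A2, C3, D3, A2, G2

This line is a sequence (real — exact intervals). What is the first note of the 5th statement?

With a 4-note motive the entries are E3, D3, C3, each down a 2nd from the previous.
Continuing: Bb2 → Ab2. Statement 5 starts on Ab2.

Ab2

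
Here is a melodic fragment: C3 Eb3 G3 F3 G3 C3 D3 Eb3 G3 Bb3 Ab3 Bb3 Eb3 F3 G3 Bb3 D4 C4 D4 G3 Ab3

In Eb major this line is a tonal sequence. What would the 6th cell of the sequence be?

With a 7-note motive the entries are C3, Eb3, G3, each up a 3rd from the previous.
Continuing the starts: Bb3 → D4 → F4.
So cell 6 is F4 Ab4 C5 Bb4 C5 F4 G4.

F4 Ab4 C5 Bb4 C5 F4 G4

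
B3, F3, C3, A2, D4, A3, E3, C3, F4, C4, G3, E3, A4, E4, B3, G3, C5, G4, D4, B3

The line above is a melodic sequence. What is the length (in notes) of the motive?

Try groups of 4 (5 cells in 20 notes):
B3 F3 C3 A2 | D4 A3 E3 C3 | F4 C4 G3 E3 | A4 E4 B3 G3 | C5 G4 D4 B3
Each cell is the previous one up a 3rd — so the unit is 4 notes.

4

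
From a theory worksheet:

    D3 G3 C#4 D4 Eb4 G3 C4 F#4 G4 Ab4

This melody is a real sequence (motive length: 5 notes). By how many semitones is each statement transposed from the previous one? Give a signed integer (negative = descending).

Unit = 5 notes; the statements start on D3, G3, moving up a 4th each time.
D3 to G3 spans +5 semitones.

5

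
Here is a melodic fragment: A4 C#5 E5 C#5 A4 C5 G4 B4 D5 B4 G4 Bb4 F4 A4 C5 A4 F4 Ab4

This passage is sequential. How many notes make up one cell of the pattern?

18 notes total. Splitting into 3 groups of 6:
A4 C#5 E5 C#5 A4 C5 | G4 B4 D5 B4 G4 Bb4 | F4 A4 C5 A4 F4 Ab4
That's a consistent down a 2nd shift per cell, and no other grouping gives one.

6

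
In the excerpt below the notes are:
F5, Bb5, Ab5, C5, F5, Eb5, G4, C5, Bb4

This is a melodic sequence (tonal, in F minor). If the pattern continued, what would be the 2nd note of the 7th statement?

Eb3

The unit is 3 notes. Position-2 pitches of the 3 shown cells: Bb5, F5, C5.
Each moves down a 4th. Continuing: G4 → Db4 → Ab3 → Eb3.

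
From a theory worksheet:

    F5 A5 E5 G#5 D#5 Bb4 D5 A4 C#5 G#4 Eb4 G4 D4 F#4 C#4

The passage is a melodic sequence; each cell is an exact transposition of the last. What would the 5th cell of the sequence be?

With a 5-note motive the entries are F5, Bb4, Eb4, each down a 5th from the previous.
Extending down a 5th: Ab3 → Db3.
Statement 5 starts on Db3 and keeps the same exact contour: Db3 F3 C3 E3 B2.

Db3 F3 C3 E3 B2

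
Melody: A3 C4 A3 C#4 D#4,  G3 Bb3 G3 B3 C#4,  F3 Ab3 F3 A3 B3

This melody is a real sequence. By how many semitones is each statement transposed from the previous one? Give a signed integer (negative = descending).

Unit = 5 notes; the statements start on A3, G3, F3, moving down a 2nd each time.
A3→G3 is 55 − 57 = -2 semitones.

-2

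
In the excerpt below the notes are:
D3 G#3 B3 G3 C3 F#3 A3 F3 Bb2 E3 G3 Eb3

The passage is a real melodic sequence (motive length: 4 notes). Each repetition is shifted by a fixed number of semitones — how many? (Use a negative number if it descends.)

With a 4-note motive the entries are D3, C3, Bb2, each down a 2nd from the previous.
D3 to C3 spans -2 semitones.

-2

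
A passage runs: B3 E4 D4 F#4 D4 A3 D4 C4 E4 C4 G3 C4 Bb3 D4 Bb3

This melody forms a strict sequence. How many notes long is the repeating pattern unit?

15 notes total. Splitting into 3 groups of 5:
B3 E4 D4 F#4 D4 | A3 D4 C4 E4 C4 | G3 C4 Bb3 D4 Bb3
That's a consistent down a 2nd shift per cell, and no other grouping gives one.

5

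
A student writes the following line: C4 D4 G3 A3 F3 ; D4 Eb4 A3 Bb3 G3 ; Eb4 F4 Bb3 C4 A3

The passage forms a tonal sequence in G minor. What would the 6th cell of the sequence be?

A4 Bb4 Eb4 F4 D4

Unit = 5 notes; the statements start on C4, D4, Eb4, moving up a 2nd each time.
Carrying on: F4 → G4 → A4.
From A4 the diatonic shape gives A4 Bb4 Eb4 F4 D4.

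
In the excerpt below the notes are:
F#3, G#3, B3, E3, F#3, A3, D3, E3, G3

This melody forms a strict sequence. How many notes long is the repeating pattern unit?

Try groups of 3 (3 cells in 9 notes):
F#3 G#3 B3 | E3 F#3 A3 | D3 E3 G3
Every group is a transposition down a 2nd of the one before; no shorter unit works.

3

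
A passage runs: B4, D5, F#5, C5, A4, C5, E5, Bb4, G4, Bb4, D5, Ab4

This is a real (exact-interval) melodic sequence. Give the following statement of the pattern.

Unit = 4 notes; the statements start on B4, A4, G4, moving down a 2nd each time.
Statement 4 starts on F4 and keeps the same exact contour: F4 Ab4 C5 Gb4.

F4 Ab4 C5 Gb4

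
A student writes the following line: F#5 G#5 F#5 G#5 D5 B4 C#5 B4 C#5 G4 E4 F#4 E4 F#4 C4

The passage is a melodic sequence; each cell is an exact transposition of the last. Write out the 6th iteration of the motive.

Taking 5-note groups, the heads are F#5, B4, E4: the pattern moves down a 5th.
Continuing the starts: A3 → D3 → G2.
So cell 6 is G2 A2 G2 A2 Eb2.

G2 A2 G2 A2 Eb2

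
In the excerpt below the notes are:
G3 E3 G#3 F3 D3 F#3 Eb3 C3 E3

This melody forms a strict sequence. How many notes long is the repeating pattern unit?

3

There are 9 notes; a 3-note unit gives 3 cells:
G3 E3 G#3 | F3 D3 F#3 | Eb3 C3 E3
That's a consistent down a 2nd shift per cell, and no other grouping gives one.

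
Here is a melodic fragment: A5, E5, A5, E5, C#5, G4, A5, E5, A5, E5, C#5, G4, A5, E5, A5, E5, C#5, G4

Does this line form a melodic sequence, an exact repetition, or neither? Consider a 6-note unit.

repetition

Each 6-note cell is identical (A5 E5 A5 E5 C#5 G4), restated at the same pitch.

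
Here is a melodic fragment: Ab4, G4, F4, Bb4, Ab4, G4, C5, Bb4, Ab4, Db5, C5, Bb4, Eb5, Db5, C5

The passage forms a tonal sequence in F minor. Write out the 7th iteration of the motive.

G5 F5 Eb5

Taking 3-note groups, the heads are Ab4, Bb4, C5, Db5, Eb5: the pattern moves up a 2nd.
Continuing the starts: F5 → G5.
From G5 the diatonic shape gives G5 F5 Eb5.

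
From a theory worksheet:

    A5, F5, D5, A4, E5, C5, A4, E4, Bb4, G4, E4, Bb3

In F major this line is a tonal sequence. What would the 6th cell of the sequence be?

Unit = 4 notes; the statements start on A5, E5, Bb4, moving down a 4th each time.
Continuing the starts: F4 → C4 → G3.
So cell 6 is G3 E3 C3 G2.

G3 E3 C3 G2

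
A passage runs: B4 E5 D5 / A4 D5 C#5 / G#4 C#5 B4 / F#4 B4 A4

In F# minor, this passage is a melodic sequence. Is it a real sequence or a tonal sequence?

Every note is diatonic to F# minor.
Cell 1 has -2 semitones from note 2 to 3, but cell 2 has -1 — the interval quality changes while the contour stays the same, which is the hallmark of a tonal sequence.

tonal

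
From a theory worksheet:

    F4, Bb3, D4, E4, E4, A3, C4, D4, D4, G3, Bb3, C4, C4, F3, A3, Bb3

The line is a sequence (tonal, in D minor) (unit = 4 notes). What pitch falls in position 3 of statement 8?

D3

With 4-note cells, note 3 of each statement runs D4, C4, Bb3, A3.
Carrying that down a 2nd forward: G3 → F3 → E3 → D3.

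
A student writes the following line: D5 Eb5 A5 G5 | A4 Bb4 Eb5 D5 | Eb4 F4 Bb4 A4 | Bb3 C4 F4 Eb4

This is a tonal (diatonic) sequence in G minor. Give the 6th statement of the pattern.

C3 D3 G3 F3

The 4-note cells begin on D5, A4, Eb4, Bb3 — each down a 4th from the last.
Carrying on: F3 → C3.
So cell 6 is C3 D3 G3 F3.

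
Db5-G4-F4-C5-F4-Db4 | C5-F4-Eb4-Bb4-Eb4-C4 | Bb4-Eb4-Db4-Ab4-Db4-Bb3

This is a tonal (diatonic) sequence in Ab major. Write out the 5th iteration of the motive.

With a 6-note motive the entries are Db5, C5, Bb4, each down a 2nd from the previous.
Carrying on: Ab4 → G4.
Statement 5 starts on G4 and keeps the same diatonic contour: G4 C4 Bb3 F4 Bb3 G3.

G4 C4 Bb3 F4 Bb3 G3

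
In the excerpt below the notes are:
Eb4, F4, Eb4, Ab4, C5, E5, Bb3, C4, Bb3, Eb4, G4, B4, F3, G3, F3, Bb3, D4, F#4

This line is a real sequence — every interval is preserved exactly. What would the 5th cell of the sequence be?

The 6-note cells begin on Eb4, Bb3, F3 — each down a 4th from the last.
Carrying on: C3 → G2.
From G2 the exact shape gives G2 A2 G2 C3 E3 G#3.

G2 A2 G2 C3 E3 G#3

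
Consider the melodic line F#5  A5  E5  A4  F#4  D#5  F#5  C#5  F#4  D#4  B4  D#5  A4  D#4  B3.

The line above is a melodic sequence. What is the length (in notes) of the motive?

5

Try groups of 5 (3 cells in 15 notes):
F#5 A5 E5 A4 F#4 | D#5 F#5 C#5 F#4 D#4 | B4 D#5 A4 D#4 B3
That's a consistent down a 3rd shift per cell, and no other grouping gives one.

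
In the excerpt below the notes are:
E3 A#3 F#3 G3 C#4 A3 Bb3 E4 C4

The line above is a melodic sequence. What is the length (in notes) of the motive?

3

Try groups of 3 (3 cells in 9 notes):
E3 A#3 F#3 | G3 C#4 A3 | Bb3 E4 C4
That's a consistent up a 3rd shift per cell, and no other grouping gives one.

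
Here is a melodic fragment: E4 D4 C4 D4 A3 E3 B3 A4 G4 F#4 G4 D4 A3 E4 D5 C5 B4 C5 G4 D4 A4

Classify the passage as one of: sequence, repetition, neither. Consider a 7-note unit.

sequence

Each 7-note cell is the previous one transposed up a 4th.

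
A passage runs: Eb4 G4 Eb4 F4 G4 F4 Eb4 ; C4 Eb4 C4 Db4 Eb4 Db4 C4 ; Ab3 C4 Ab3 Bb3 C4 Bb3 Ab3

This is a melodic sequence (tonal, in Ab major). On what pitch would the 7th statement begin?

Unit = 7 notes; the statements start on Eb4, C4, Ab3, moving down a 3rd each time.
Continuing: F3 → Db3 → Bb2 → G2. Statement 7 starts on G2.

G2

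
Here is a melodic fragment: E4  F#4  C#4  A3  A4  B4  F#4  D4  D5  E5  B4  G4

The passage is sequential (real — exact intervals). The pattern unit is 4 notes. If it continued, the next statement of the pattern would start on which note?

The 4-note cells begin on E4, A4, D5 — each up a 4th from the last.
One more step up a 4th gives G5.

G5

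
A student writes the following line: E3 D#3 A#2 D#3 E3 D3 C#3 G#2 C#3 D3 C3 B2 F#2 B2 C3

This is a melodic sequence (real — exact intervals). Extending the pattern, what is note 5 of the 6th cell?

Gb2

Grouping in 5s, the 5th note of each cell is E3, D3, C3.
Extending down a 2nd: Bb2 → Ab2 → Gb2.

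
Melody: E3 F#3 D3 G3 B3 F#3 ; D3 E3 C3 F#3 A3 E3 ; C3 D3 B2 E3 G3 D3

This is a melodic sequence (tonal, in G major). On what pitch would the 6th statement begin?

G2

The 6-note cells begin on E3, D3, C3 — each down a 2nd from the last.
Continuing: B2 → A2 → G2. Statement 6 starts on G2.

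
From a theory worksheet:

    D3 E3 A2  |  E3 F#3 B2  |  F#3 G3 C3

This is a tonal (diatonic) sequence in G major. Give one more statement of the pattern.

G3 A3 D3

Taking 3-note groups, the heads are D3, E3, F#3: the pattern moves up a 2nd.
From G3 the diatonic shape gives G3 A3 D3.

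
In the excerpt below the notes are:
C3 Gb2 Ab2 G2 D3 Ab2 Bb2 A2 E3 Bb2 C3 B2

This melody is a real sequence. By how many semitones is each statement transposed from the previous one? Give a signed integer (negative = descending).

Taking 4-note groups, the heads are C3, D3, E3: the pattern moves up a 2nd.
C3 to D3 spans +2 semitones.

2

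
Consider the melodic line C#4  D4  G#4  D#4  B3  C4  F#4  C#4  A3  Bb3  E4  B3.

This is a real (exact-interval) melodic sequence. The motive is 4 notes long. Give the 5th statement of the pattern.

Unit = 4 notes; the statements start on C#4, B3, A3, moving down a 2nd each time.
Extending down a 2nd: G3 → F3.
So cell 5 is F3 Gb3 C4 G3.

F3 Gb3 C4 G3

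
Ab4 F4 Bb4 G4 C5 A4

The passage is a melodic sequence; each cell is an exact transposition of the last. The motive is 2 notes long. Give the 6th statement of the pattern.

F#5 D#5

Unit = 2 notes; the statements start on Ab4, Bb4, C5, moving up a 2nd each time.
Continuing the starts: D5 → E5 → F#5.
From F#5 the exact shape gives F#5 D#5.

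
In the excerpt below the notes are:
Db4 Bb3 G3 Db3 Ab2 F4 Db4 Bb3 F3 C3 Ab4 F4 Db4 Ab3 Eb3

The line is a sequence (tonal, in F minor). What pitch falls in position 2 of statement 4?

The unit is 5 notes. Position-2 pitches of the 3 shown cells: Bb3, Db4, F4.
Each moves up a 3rd; the next is Ab4.

Ab4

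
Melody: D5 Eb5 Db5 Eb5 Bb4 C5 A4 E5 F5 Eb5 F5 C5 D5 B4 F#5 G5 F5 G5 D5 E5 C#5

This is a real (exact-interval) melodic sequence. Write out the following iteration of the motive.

Unit = 7 notes; the statements start on D5, E5, F#5, moving up a 2nd each time.
So cell 4 is G#5 A5 G5 A5 E5 F#5 D#5.

G#5 A5 G5 A5 E5 F#5 D#5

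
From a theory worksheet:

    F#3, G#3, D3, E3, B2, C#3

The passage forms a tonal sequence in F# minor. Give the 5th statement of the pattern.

E2 F#2

With a 2-note motive the entries are F#3, D3, B2, each down a 3rd from the previous.
Carrying on: G#2 → E2.
From E2 the diatonic shape gives E2 F#2.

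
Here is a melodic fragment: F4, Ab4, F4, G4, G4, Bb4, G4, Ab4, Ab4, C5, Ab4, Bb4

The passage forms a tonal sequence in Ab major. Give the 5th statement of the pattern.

The 4-note cells begin on F4, G4, Ab4 — each up a 2nd from the last.
Carrying on: Bb4 → C5.
So cell 5 is C5 Eb5 C5 Db5.

C5 Eb5 C5 Db5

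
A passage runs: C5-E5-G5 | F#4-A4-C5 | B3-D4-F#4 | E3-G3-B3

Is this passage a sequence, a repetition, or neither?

sequence

Each 3-note cell is the previous one transposed down a 5th.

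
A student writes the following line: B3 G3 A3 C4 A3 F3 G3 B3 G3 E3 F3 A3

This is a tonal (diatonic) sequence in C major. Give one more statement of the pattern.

Taking 4-note groups, the heads are B3, A3, G3: the pattern moves down a 2nd.
Statement 4 starts on F3 and keeps the same diatonic contour: F3 D3 E3 G3.

F3 D3 E3 G3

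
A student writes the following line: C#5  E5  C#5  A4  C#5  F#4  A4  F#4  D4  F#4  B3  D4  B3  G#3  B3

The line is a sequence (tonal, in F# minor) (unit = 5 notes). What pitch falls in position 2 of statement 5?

With 5-note cells, note 2 of each statement runs E5, A4, D4.
Carrying that down a 5th forward: G#3 → C#3.

C#3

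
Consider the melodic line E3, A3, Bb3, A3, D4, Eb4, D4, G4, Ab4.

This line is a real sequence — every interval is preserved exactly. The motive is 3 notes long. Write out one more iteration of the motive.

The 3-note cells begin on E3, A3, D4 — each up a 4th from the last.
From G4 the exact shape gives G4 C5 Db5.

G4 C5 Db5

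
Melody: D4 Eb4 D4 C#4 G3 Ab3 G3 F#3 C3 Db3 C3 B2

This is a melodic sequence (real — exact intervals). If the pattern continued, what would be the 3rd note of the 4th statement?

F2

Grouping in 4s, the 3rd note of each cell is D4, G3, C3.
From C3, down a 5th gives F2.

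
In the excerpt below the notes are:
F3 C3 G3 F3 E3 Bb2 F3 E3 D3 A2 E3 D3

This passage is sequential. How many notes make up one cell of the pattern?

4

There are 12 notes; a 4-note unit gives 3 cells:
F3 C3 G3 F3 | E3 Bb2 F3 E3 | D3 A2 E3 D3
That's a consistent down a 2nd shift per cell, and no other grouping gives one.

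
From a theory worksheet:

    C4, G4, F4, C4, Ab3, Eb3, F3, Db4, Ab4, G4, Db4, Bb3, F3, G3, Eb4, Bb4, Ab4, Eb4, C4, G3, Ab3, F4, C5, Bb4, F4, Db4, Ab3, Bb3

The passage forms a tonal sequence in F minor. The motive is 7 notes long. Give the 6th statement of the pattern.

Ab4 Eb5 Db5 Ab4 F4 C4 Db4

Unit = 7 notes; the statements start on C4, Db4, Eb4, F4, moving up a 2nd each time.
Carrying on: G4 → Ab4.
From Ab4 the diatonic shape gives Ab4 Eb5 Db5 Ab4 F4 C4 Db4.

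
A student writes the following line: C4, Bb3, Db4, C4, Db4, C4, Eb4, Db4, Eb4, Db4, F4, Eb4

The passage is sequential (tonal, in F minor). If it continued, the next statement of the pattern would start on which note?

Unit = 4 notes; the statements start on C4, Db4, Eb4, moving up a 2nd each time.
The next head, up a 2nd from Eb4, is F4.

F4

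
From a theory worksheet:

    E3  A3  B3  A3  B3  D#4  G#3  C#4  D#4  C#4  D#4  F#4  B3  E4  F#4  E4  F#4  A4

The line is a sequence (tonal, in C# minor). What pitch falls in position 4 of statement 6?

D#5

With 6-note cells, note 4 of each statement runs A3, C#4, E4.
Extending up a 3rd: G#4 → B4 → D#5.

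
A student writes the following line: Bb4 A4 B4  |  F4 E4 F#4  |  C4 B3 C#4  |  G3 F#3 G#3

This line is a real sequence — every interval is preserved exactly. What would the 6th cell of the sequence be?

The 3-note cells begin on Bb4, F4, C4, G3 — each down a 4th from the last.
Continuing the starts: D3 → A2.
From A2 the exact shape gives A2 G#2 A#2.

A2 G#2 A#2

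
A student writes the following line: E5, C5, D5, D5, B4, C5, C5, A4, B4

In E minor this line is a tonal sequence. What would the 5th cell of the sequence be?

Unit = 3 notes; the statements start on E5, D5, C5, moving down a 2nd each time.
Carrying on: B4 → A4.
So cell 5 is A4 F#4 G4.

A4 F#4 G4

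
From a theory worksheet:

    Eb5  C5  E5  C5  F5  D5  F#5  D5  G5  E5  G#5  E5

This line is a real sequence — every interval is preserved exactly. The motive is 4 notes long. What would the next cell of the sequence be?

A5 F#5 A#5 F#5

Taking 4-note groups, the heads are Eb5, F5, G5: the pattern moves up a 2nd.
From A5 the exact shape gives A5 F#5 A#5 F#5.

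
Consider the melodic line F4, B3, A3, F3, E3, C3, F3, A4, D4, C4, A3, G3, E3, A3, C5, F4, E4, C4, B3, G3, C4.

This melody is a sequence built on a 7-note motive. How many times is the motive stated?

21 notes in groups of 7 gives 21/7 = 3 statements.
Starts: F4, A4, C5 — each up a 3rd.

3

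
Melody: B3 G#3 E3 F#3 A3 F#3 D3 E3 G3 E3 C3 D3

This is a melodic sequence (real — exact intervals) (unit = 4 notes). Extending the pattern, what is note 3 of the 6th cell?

With 4-note cells, note 3 of each statement runs E3, D3, C3.
Extending down a 2nd: Bb2 → Ab2 → Gb2.

Gb2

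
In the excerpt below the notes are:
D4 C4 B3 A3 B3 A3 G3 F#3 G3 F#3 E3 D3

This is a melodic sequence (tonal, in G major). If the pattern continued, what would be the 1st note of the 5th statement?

Grouping in 4s, the 1st note of each cell is D4, B3, G3.
Carrying that down a 3rd forward: E3 → C3.

C3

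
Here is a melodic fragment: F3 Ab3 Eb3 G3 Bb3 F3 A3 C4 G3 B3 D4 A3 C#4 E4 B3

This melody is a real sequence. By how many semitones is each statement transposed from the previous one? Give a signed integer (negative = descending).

The 3-note cells begin on F3, G3, A3, B3, C#4 — each up a 2nd from the last.
F3 to G3 spans +2 semitones.

2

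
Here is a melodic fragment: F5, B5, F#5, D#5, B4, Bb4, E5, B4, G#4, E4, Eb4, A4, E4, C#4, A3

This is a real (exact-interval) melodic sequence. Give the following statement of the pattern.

Ab3 D4 A3 F#3 D3

The 5-note cells begin on F5, Bb4, Eb4 — each down a 5th from the last.
From Ab3 the exact shape gives Ab3 D4 A3 F#3 D3.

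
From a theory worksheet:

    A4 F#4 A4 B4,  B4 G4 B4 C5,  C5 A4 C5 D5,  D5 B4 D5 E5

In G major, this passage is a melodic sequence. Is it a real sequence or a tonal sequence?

tonal

Every note is diatonic to G major.
Cell 1 has -3 semitones from note 1 to 2, but cell 2 has -4 — the interval quality changes while the contour stays the same, which is the hallmark of a tonal sequence.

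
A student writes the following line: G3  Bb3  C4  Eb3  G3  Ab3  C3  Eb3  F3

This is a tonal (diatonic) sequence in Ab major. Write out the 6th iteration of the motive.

Db2 F2 G2

The 3-note cells begin on G3, Eb3, C3 — each down a 3rd from the last.
Continuing the starts: Ab2 → F2 → Db2.
Statement 6 starts on Db2 and keeps the same diatonic contour: Db2 F2 G2.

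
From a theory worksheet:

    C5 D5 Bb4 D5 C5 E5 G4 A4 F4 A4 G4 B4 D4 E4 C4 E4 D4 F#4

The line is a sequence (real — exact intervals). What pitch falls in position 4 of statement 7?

Grouping in 6s, the 4th note of each cell is D5, A4, E4.
Each moves down a 4th. Continuing: B3 → F#3 → C#3 → G#2.

G#2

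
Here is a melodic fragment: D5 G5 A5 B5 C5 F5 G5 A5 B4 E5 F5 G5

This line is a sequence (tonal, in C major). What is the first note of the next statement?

Taking 4-note groups, the heads are D5, C5, B4: the pattern moves down a 2nd.
The next head, down a 2nd from B4, is A4.

A4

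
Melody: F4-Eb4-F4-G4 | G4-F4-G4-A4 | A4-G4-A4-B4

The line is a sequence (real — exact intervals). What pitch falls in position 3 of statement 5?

With 4-note cells, note 3 of each statement runs F4, G4, A4.
Each moves up a 2nd. Continuing: B4 → C#5.

C#5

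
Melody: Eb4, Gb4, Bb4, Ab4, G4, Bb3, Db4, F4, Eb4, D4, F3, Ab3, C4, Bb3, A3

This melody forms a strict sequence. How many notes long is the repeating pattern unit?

5

Try groups of 5 (3 cells in 15 notes):
Eb4 Gb4 Bb4 Ab4 G4 | Bb3 Db4 F4 Eb4 D4 | F3 Ab3 C4 Bb3 A3
Each cell is the previous one down a 4th — so the unit is 5 notes.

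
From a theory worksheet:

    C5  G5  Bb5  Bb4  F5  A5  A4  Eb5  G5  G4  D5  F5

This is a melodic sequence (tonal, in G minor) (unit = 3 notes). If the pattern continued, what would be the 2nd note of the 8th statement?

G4

Grouping in 3s, the 2nd note of each cell is G5, F5, Eb5, D5.
Each moves down a 2nd. Continuing: C5 → Bb4 → A4 → G4.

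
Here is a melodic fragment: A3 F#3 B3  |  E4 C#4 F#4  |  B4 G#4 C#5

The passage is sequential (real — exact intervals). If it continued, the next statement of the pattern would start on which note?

F#5

With a 3-note motive the entries are A3, E4, B4, each up a 5th from the previous.
One more step up a 5th gives F#5.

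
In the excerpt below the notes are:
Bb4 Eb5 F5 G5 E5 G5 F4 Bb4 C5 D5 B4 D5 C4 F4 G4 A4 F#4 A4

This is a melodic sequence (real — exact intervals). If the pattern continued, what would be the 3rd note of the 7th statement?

B2

With 6-note cells, note 3 of each statement runs F5, C5, G4.
Each moves down a 4th. Continuing: D4 → A3 → E3 → B2.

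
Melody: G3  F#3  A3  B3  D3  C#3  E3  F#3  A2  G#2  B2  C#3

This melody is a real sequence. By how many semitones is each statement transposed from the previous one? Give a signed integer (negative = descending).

The 4-note cells begin on G3, D3, A2 — each down a 4th from the last.
G3→D3 is 50 − 55 = -5 semitones.

-5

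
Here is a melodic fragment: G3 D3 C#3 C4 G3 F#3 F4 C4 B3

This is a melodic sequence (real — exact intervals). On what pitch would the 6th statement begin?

Ab5

The 3-note cells begin on G3, C4, F4 — each up a 4th from the last.
Continuing: Bb4 → Eb5 → Ab5. Statement 6 starts on Ab5.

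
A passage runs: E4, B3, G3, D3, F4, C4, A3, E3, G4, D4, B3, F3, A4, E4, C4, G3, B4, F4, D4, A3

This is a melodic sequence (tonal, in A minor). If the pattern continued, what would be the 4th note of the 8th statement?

With 4-note cells, note 4 of each statement runs D3, E3, F3, G3, A3.
Each moves up a 2nd. Continuing: B3 → C4 → D4.

D4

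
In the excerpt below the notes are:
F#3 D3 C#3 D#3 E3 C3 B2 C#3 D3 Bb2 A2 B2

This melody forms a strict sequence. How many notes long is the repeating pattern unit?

4

There are 12 notes; a 4-note unit gives 3 cells:
F#3 D3 C#3 D#3 | E3 C3 B2 C#3 | D3 Bb2 A2 B2
Each cell is the previous one down a 2nd — so the unit is 4 notes.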